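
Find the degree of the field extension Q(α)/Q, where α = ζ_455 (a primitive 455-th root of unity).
[Q(α):Q] = 288

The minimal polynomial of ζ_455 over Q is the 455-th cyclotomic polynomial Φ_455(x), which is irreducible over Q and has degree φ(455) = 288. Hence [Q(α):Q] = φ(455) = 288.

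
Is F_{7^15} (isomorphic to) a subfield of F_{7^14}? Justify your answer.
No: F_{7^15} is not a subfield of F_{7^14}

F_{p^m} embeds in F_{p^n} iff m | n. Here 15 ∤ 14 (since 14 = 0·15 + 14 with remainder 14 ≠ 0), so F_{7^15} is not a subfield of F_{7^14}. Equivalently: if it were, the tower law would give 15 = [F_{7^15}:F_7] dividing [F_{7^14}:F_7] = 14, contradiction.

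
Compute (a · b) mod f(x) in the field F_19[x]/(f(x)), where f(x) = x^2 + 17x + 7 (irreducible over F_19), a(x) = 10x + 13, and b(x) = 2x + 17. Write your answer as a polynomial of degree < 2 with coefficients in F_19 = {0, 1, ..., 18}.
a · b ≡ 8x + 5 (mod f(x))

Multiply in F_19[x]: a(x)·b(x) = (10x + 13)·(2x + 17) = x^2 + 6x + 12. This has degree ≥ 2, so divide by f(x) over F_19: x^2 + 6x + 12 = (1)·(x^2 + 17x + 7) + (8x + 5). Hence a·b ≡ 8x + 5 (mod f). (F_19[x]/(f) is a field with 19^2 = 361 elements since f is irreducible of degree 2.)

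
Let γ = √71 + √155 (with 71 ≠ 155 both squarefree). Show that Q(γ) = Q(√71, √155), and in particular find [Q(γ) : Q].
[Q(γ) : Q] = 4 (equivalently, Q(γ) = Q(√71, √155))

Obviously Q(γ) ⊆ Q(√71, √155), and [Q(√71, √155):Q] = 4 (since 71, 155 are distinct squarefree integers > 1 with 11005 not a perfect square). To show equality we compute the minimal polynomial of γ. From γ = √71 + √155: γ^2 = 71 + 2√(11005) + 155 = 226 + 2√(11005), so γ^2 - 226 = 2√(11005); squaring, (γ^2 - 226)^2 = 4·11005, i.e. γ^4 - 452γ^2 + 51076 - 44020 = 0, i.e. γ^4 - 452γ^2 + 7056 = 0. So γ is a root of x^4 - 452x^2 + 7056. This polynomial is irreducible over Q: it has no rational root (each ±√71 ± √155 is irrational), and any factorization into two quadratics over Q would force √(11005) ∈ Q (pairing opposite roots) or √71, √155 ∈ Q (other pairings), all impossible. Hence [Q(γ):Q] = 4 = [Q(√71, √155):Q], so Q(γ) = Q(√71, √155).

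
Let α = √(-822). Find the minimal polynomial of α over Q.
m_α(x) = x^2 + 822

α satisfies α^2 + 822 = 0, so x^2 + 822 annihilates α. Since d = -822 is squarefree and ≠ 1, it is not a perfect square in Q, so x^2 + 822 has no rational root and is therefore irreducible over Q (a degree-2 polynomial over a field is irreducible iff it has no root). Hence m_α(x) = x^2 + 822.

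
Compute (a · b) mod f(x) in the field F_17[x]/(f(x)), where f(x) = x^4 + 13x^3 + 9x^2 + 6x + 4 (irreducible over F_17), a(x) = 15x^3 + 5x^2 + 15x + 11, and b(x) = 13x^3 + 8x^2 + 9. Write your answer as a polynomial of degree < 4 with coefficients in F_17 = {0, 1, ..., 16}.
a · b ≡ 5x^3 + 9x^2 + 4 (mod f(x))

Multiply in F_17[x]: a(x)·b(x) = (15x^3 + 5x^2 + 15x + 11)·(13x^3 + 8x^2 + 9) = 8x^6 + 15x^5 + 14x^4 + 7x^3 + 14x^2 + 16x + 14. This has degree ≥ 4, so divide by f(x) over F_17: 8x^6 + 15x^5 + 14x^4 + 7x^3 + 14x^2 + 16x + 14 = (8x^2 + 13x + 11)·(x^4 + 13x^3 + 9x^2 + 6x + 4) + (5x^3 + 9x^2 + 4). Hence a·b ≡ 5x^3 + 9x^2 + 4 (mod f). (F_17[x]/(f) is a field with 17^4 = 83521 elements since f is irreducible of degree 4.)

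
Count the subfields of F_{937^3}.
F_{937^3} has 2 subfields

The subfields of F_{p^n} are exactly the fields F_{p^d} for d | n (each is the fixed field of the unique index-d subgroup of Gal(F_{p^n}/F_p) ≅ Z/nZ). The divisors of n = 3 are {1, 3}, giving 2 subfields: F_{937^1}, F_{937^3}.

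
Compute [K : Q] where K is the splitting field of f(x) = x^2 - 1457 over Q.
[K : Q] = 2

f(x) = x^2 - 1457 factors as (x - √1457)(x + √1457). The splitting field is K = Q(√1457). Since 1457 is squarefree and > 1, it is not a perfect square, so x^2 - 1457 is irreducible over Q and [Q(√1457) : Q] = 2. Hence [K : Q] = 2.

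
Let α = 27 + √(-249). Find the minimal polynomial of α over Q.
m_α(x) = x^2 - 54x + 978

From α - 27 = √(-249), squaring gives (α - 27)^2 = -249, i.e. α^2 - 54α + 729 = -249, so α^2 - 54α + 978 = 0. The discriminant of x^2 - 54x + 978 is (-54)^2 - 4·(978) = 2916 - 3912 = -996, and 4·(-249) is not a perfect square in Q since -249 is squarefree and ≠ 1. Hence x^2 - 54x + 978 is irreducible over Q and is the minimal polynomial of α.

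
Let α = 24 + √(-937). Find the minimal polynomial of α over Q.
m_α(x) = x^2 - 48x + 1513

From α - 24 = √(-937), squaring gives (α - 24)^2 = -937, i.e. α^2 - 48α + 576 = -937, so α^2 - 48α + 1513 = 0. The discriminant of x^2 - 48x + 1513 is (-48)^2 - 4·(1513) = 2304 - 6052 = -3748, and 4·(-937) is not a perfect square in Q since -937 is squarefree and ≠ 1. Hence x^2 - 48x + 1513 is irreducible over Q and is the minimal polynomial of α.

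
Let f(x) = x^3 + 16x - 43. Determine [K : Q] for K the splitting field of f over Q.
[K : Q] = 6

By the rational root test, any rational root of the monic integer polynomial f(x) = x^3 + 16x - 43 must be an integer dividing the constant term -43, i.e. one of ±{1, 43}. Evaluating: f(1) = -26, f(-1) = -60, f(43) = 80152, f(-43) = -80238; none is 0, so f has no rational root and is therefore irreducible over Q (a cubic with no linear factor over a field is irreducible). For an irreducible cubic, the Galois group is A_3 or S_3 according as the discriminant disc(f) = -4a^3 - 27b^2 = -4·(16)^3 - 27·(-43)^2 = -66307 is or is not a square in Q. Here disc(f) = -66307 is not a perfect square in Q, so the Galois group of f over Q is not contained in A_3 and must be all of S_3. The splitting field has degree |S_3| = 6 over Q, so [K : Q] = 6.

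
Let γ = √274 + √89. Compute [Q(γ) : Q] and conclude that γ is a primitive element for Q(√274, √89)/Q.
[Q(γ) : Q] = 4 (equivalently, Q(γ) = Q(√274, √89))

Obviously Q(γ) ⊆ Q(√274, √89), and [Q(√274, √89):Q] = 4 (since 274, 89 are distinct squarefree integers > 1 with 24386 not a perfect square). To show equality we compute the minimal polynomial of γ. From γ = √274 + √89: γ^2 = 274 + 2√(24386) + 89 = 363 + 2√(24386), so γ^2 - 363 = 2√(24386); squaring, (γ^2 - 363)^2 = 4·24386, i.e. γ^4 - 726γ^2 + 131769 - 97544 = 0, i.e. γ^4 - 726γ^2 + 34225 = 0. So γ is a root of x^4 - 726x^2 + 34225. This polynomial is irreducible over Q: it has no rational root (each ±√274 ± √89 is irrational), and any factorization into two quadratics over Q would force √(24386) ∈ Q (pairing opposite roots) or √274, √89 ∈ Q (other pairings), all impossible. Hence [Q(γ):Q] = 4 = [Q(√274, √89):Q], so Q(γ) = Q(√274, √89).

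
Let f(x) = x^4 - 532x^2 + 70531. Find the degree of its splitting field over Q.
[K : Q] = 4

Solving the quadratic in x^2: x^2 = (532 ± √(532^2 - 4·70531))/2 = (532 ± √900)/2 = (532 ± 30)/2, giving x^2 = 281 or x^2 = 251. So f(x) = (x^2 - 281)(x^2 - 251) and the roots of f are ±√281, ±√251. Hence the splitting field is K = Q(√281, √251). Since 281 and 251 are distinct squarefree integers > 1, their product 70531 is not a perfect square, so √251 ∉ Q(√281). By the tower law [K:Q] = [Q(√281,√251):Q(√281)] · [Q(√281):Q] = 2 · 2 = 4.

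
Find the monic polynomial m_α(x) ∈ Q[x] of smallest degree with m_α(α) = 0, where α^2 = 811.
m_α(x) = x^2 - 811

α satisfies α^2 - 811 = 0, so x^2 - 811 annihilates α. Since d = 811 is squarefree and ≠ 1, it is not a perfect square in Q, so x^2 - 811 has no rational root and is therefore irreducible over Q (a degree-2 polynomial over a field is irreducible iff it has no root). Hence m_α(x) = x^2 - 811.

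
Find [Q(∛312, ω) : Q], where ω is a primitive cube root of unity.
[Q(∛312, ω) : Q] = 6

[Q(∛312):Q] = 3 (min poly x^3 - 312, irreducible since 312 is not a perfect cube). [Q(ω):Q] = 2 (min poly x^2 + x + 1). Since Q(∛312) ⊂ R and ω ∉ R, we have ω ∉ Q(∛312), so x^2 + x + 1 remains irreducible over Q(∛312) and [Q(∛312, ω) : Q(∛312)] = 2. By the tower law, [Q(∛312, ω) : Q] = 3 · 2 = 6. (In fact Q(∛312, ω) is the splitting field of x^3 - 312 over Q.)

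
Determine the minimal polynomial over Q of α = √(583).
m_α(x) = x^2 - 583

α satisfies α^2 - 583 = 0, so x^2 - 583 annihilates α. Since d = 583 is squarefree and ≠ 1, it is not a perfect square in Q, so x^2 - 583 has no rational root and is therefore irreducible over Q (a degree-2 polynomial over a field is irreducible iff it has no root). Hence m_α(x) = x^2 - 583.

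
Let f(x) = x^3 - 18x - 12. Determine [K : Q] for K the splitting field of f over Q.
[K : Q] = 6

By the rational root test, any rational root of the monic integer polynomial f(x) = x^3 - 18x - 12 must be an integer dividing the constant term -12, i.e. one of ±{1, 2, 3, 4, 6, 12}. Evaluating: f(1) = -29, f(-1) = 5, f(2) = -40, f(-2) = 16, f(3) = -39, f(-3) = 15, f(4) = -20, f(-4) = -4, f(6) = 96, f(-6) = -120, f(12) = 1500, f(-12) = -1524; none is 0, so f has no rational root and is therefore irreducible over Q (a cubic with no linear factor over a field is irreducible). For an irreducible cubic, the Galois group is A_3 or S_3 according as the discriminant disc(f) = -4a^3 - 27b^2 = -4·(-18)^3 - 27·(-12)^2 = 19440 is or is not a square in Q. Here disc(f) = 19440 is not a perfect square in Q, so the Galois group of f over Q is not contained in A_3 and must be all of S_3. The splitting field has degree |S_3| = 6 over Q, so [K : Q] = 6.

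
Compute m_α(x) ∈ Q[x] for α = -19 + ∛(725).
m_α(x) = x^3 + 57x^2 + 1083x + 6134

Set β = α + 19 = ∛(725), so β^3 = 725. Then (α + 19)^3 - 725 = 0, i.e. α is a root of g(x) = (x + 19)^3 - 725 = x^3 + 57x^2 + 1083x + 6134. Since g(x) = h(x + 19) where h(x) = x^3 - 725, and h is irreducible over Q (because 725 is not a perfect cube, so h has no rational root, and a monic cubic with no rational root is irreducible), g is also irreducible (irreducibility is preserved under the substitution x → x + 19). Hence m_α(x) = x^3 + 57x^2 + 1083x + 6134.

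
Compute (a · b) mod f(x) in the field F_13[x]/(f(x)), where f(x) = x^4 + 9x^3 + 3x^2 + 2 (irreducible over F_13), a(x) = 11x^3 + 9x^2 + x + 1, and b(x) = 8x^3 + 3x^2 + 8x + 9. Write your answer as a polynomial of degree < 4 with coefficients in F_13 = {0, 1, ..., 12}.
a · b ≡ 8x^3 + 3x^2 + 2 (mod f(x))

Multiply in F_13[x]: a(x)·b(x) = (11x^3 + 9x^2 + x + 1)·(8x^3 + 3x^2 + 8x + 9) = 10x^6 + x^5 + 6x^4 + x^2 + 4x + 9. This has degree ≥ 4, so divide by f(x) over F_13: 10x^6 + x^5 + 6x^4 + x^2 + 4x + 9 = (10x^2 + 2x + 10)·(x^4 + 9x^3 + 3x^2 + 2) + (8x^3 + 3x^2 + 2). Hence a·b ≡ 8x^3 + 3x^2 + 2 (mod f). (F_13[x]/(f) is a field with 13^4 = 28561 elements since f is irreducible of degree 4.)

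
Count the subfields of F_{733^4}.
F_{733^4} has 3 subfields

The subfields of F_{p^n} are exactly the fields F_{p^d} for d | n (each is the fixed field of the unique index-d subgroup of Gal(F_{p^n}/F_p) ≅ Z/nZ). The divisors of n = 4 are {1, 2, 4}, giving 3 subfields: F_{733^1}, F_{733^2}, F_{733^4}.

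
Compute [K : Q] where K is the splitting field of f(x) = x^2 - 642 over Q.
[K : Q] = 2

f(x) = x^2 - 642 factors as (x - √642)(x + √642). The splitting field is K = Q(√642). Since 642 is squarefree and > 1, it is not a perfect square, so x^2 - 642 is irreducible over Q and [Q(√642) : Q] = 2. Hence [K : Q] = 2.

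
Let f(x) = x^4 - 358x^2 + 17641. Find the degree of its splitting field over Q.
[K : Q] = 4

Solving the quadratic in x^2: x^2 = (358 ± √(358^2 - 4·17641))/2 = (358 ± √57600)/2 = (358 ± 240)/2, giving x^2 = 299 or x^2 = 59. So f(x) = (x^2 - 299)(x^2 - 59) and the roots of f are ±√299, ±√59. Hence the splitting field is K = Q(√299, √59). Since 299 and 59 are distinct squarefree integers > 1, their product 17641 is not a perfect square, so √59 ∉ Q(√299). By the tower law [K:Q] = [Q(√299,√59):Q(√299)] · [Q(√299):Q] = 2 · 2 = 4.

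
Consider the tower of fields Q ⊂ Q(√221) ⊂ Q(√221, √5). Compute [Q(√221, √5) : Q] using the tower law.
[Q(√221, √5) : Q] = 4

[Q(√221):Q] = 2 (min poly x^2 - 221, irreducible since 221 is squarefree > 1). For the top step, suppose √5 ∈ Q(√221), say √5 = c + d√221 with c, d ∈ Q. Squaring: 5 = c^2 + 221d^2 + 2cd√221. Since √221 ∉ Q this forces 2cd = 0. If d = 0 then √5 = c ∈ Q, contradicting 5 squarefree > 1. If c = 0 then 5 = 221d^2, so 221·5 = (221d)^2 is a perfect square in Q — but 221·5 = 1105 is not a perfect square (since 221 and 5 are distinct squarefree integers). Contradiction. Hence √5 ∉ Q(√221), so x^2 - 5 stays irreducible over Q(√221) and [Q(√221, √5) : Q(√221)] = 2. By the tower law, [Q(√221, √5) : Q] = 2 · 2 = 4.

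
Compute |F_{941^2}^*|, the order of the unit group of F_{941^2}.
|F_{941^2}^*| = 885480

F_{941^2} has 941^2 = 885481 elements; its multiplicative group consists of all nonzero elements, so |F_{941^2}^*| = 885481 - 1 = 885480. (It is cyclic since any finite subgroup of the multiplicative group of a field is cyclic.)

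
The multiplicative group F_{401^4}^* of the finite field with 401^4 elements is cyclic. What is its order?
|F_{401^4}^*| = 25856961600

F_{401^4} has 401^4 = 25856961601 elements; its multiplicative group consists of all nonzero elements, so |F_{401^4}^*| = 25856961601 - 1 = 25856961600. (It is cyclic since any finite subgroup of the multiplicative group of a field is cyclic.)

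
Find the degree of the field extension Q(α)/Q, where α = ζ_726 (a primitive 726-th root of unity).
[Q(α):Q] = 220

The minimal polynomial of ζ_726 over Q is the 726-th cyclotomic polynomial Φ_726(x), which is irreducible over Q and has degree φ(726) = 220. Hence [Q(α):Q] = φ(726) = 220.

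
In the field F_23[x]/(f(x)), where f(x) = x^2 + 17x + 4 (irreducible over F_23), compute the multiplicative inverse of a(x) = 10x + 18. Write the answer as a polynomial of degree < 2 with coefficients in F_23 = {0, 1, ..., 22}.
a(x)^(-1) ≡ 22x + 17 (mod f(x))

Since f is irreducible over F_23, F_23[x]/(f) is a field and a(x) ≠ 0 has an inverse. Apply the extended Euclidean algorithm to f(x) and a(x) in F_23[x]: f(x) = (7x + 19)·a(x) + (7). The last nonzero remainder is the constant 7 = gcd(f, a) in F_23. Back-substituting through the division chain expresses 7 = s(x)·a(x) + t(x)·f(x) with s(x) ≡ 16x + 4 (mod f), so (16x + 4)·a(x) ≡ 7 (mod f). Multiplying by 7^(-1) ≡ 10 in F_23 gives a(x)^(-1) ≡ 10·(16x + 4) ≡ 22x + 17 (mod f). Check: (10x + 18)·(22x + 17) = 13x^2 + 14x + 7 ≡ 1 (mod x^2 + 17x + 4).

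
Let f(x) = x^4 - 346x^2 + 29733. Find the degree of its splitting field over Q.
[K : Q] = 4

Solving the quadratic in x^2: x^2 = (346 ± √(346^2 - 4·29733))/2 = (346 ± √784)/2 = (346 ± 28)/2, giving x^2 = 159 or x^2 = 187. So f(x) = (x^2 - 159)(x^2 - 187) and the roots of f are ±√159, ±√187. Hence the splitting field is K = Q(√159, √187). Since 159 and 187 are distinct squarefree integers > 1, their product 29733 is not a perfect square, so √187 ∉ Q(√159). By the tower law [K:Q] = [Q(√159,√187):Q(√159)] · [Q(√159):Q] = 2 · 2 = 4.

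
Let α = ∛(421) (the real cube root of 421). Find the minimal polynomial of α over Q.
m_α(x) = x^3 - 421

α satisfies α^3 = 421, so x^3 - 421 annihilates α. By the rational root test, a rational root p/q (in lowest terms) of x^3 - 421 would satisfy p^3 = 421 q^3, forcing q = 1 and p^3 = 421; but 421 is not a perfect cube, contradiction. A monic cubic over Q with no rational root is irreducible (any nontrivial factorization would include a linear factor). Hence x^3 - 421 is the minimal polynomial of α, and in particular [Q(α):Q] = 3.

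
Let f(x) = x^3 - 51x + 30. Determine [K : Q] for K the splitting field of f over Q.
[K : Q] = 6

By the rational root test, any rational root of the monic integer polynomial f(x) = x^3 - 51x + 30 must be an integer dividing the constant term 30, i.e. one of ±{1, 2, 3, 5, 6, 10, 15, 30}. Evaluating: f(1) = -20, f(-1) = 80, f(2) = -64, f(-2) = 124, f(3) = -96, f(-3) = 156, f(5) = -100, f(-5) = 160, f(6) = -60, f(-6) = 120, f(10) = 520, f(-10) = -460, f(15) = 2640, f(-15) = -2580, f(30) = 25500, f(-30) = -25440; none is 0, so f has no rational root and is therefore irreducible over Q (a cubic with no linear factor over a field is irreducible). For an irreducible cubic, the Galois group is A_3 or S_3 according as the discriminant disc(f) = -4a^3 - 27b^2 = -4·(-51)^3 - 27·(30)^2 = 506304 is or is not a square in Q. Here disc(f) = 506304 is not a perfect square in Q, so the Galois group of f over Q is not contained in A_3 and must be all of S_3. The splitting field has degree |S_3| = 6 over Q, so [K : Q] = 6.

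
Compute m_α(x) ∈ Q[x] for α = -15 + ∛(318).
m_α(x) = x^3 + 45x^2 + 675x + 3057

Set β = α + 15 = ∛(318), so β^3 = 318. Then (α + 15)^3 - 318 = 0, i.e. α is a root of g(x) = (x + 15)^3 - 318 = x^3 + 45x^2 + 675x + 3057. Since g(x) = h(x + 15) where h(x) = x^3 - 318, and h is irreducible over Q (because 318 is not a perfect cube, so h has no rational root, and a monic cubic with no rational root is irreducible), g is also irreducible (irreducibility is preserved under the substitution x → x + 15). Hence m_α(x) = x^3 + 45x^2 + 675x + 3057.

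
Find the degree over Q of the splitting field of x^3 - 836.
[K : Q] = 6

The roots of x^3 - 836 are ∛836, ω∛836, ω^2∛836 where ω = e^(2πi/3) is a primitive cube root of unity, so K = Q(∛836, ω). Now [Q(∛836):Q] = 3 (since 836 is not a perfect cube, x^3 - 836 is irreducible) and [Q(ω):Q] = 2. Both 2 and 3 divide [K:Q], and [K:Q] ≤ 3·2 = 6, so [K:Q] = 6. (Equivalently: Q(∛836) ⊂ R but ω ∉ R, so [K : Q(∛836)] = 2.)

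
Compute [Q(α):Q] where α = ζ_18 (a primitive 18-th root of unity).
[Q(α):Q] = 6

The minimal polynomial of ζ_18 over Q is the 18-th cyclotomic polynomial Φ_18(x), which is irreducible over Q and has degree φ(18) = 6. Hence [Q(α):Q] = φ(18) = 6.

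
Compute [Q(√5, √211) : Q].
[Q(√5, √211) : Q] = 4

[Q(√5):Q] = 2 (min poly x^2 - 5, irreducible since 5 is squarefree > 1). For the top step, suppose √211 ∈ Q(√5), say √211 = c + d√5 with c, d ∈ Q. Squaring: 211 = c^2 + 5d^2 + 2cd√5. Since √5 ∉ Q this forces 2cd = 0. If d = 0 then √211 = c ∈ Q, contradicting 211 squarefree > 1. If c = 0 then 211 = 5d^2, so 5·211 = (5d)^2 is a perfect square in Q — but 5·211 = 1055 is not a perfect square (since 5 and 211 are distinct squarefree integers). Contradiction. Hence √211 ∉ Q(√5), so x^2 - 211 stays irreducible over Q(√5) and [Q(√5, √211) : Q(√5)] = 2. By the tower law, [Q(√5, √211) : Q] = 2 · 2 = 4.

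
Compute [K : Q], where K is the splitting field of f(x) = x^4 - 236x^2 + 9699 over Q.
[K : Q] = 4

Solving the quadratic in x^2: x^2 = (236 ± √(236^2 - 4·9699))/2 = (236 ± √16900)/2 = (236 ± 130)/2, giving x^2 = 183 or x^2 = 53. So f(x) = (x^2 - 183)(x^2 - 53) and the roots of f are ±√183, ±√53. Hence the splitting field is K = Q(√183, √53). Since 183 and 53 are distinct squarefree integers > 1, their product 9699 is not a perfect square, so √53 ∉ Q(√183). By the tower law [K:Q] = [Q(√183,√53):Q(√183)] · [Q(√183):Q] = 2 · 2 = 4.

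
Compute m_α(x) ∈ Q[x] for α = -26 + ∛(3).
m_α(x) = x^3 + 78x^2 + 2028x + 17573

Set β = α + 26 = ∛(3), so β^3 = 3. Then (α + 26)^3 - 3 = 0, i.e. α is a root of g(x) = (x + 26)^3 - 3 = x^3 + 78x^2 + 2028x + 17573. Since g(x) = h(x + 26) where h(x) = x^3 - 3, and h is irreducible over Q (because 3 is not a perfect cube, so h has no rational root, and a monic cubic with no rational root is irreducible), g is also irreducible (irreducibility is preserved under the substitution x → x + 26). Hence m_α(x) = x^3 + 78x^2 + 2028x + 17573.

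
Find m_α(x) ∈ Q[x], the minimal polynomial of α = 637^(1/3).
m_α(x) = x^3 - 637

α satisfies α^3 = 637, so x^3 - 637 annihilates α. By the rational root test, a rational root p/q (in lowest terms) of x^3 - 637 would satisfy p^3 = 637 q^3, forcing q = 1 and p^3 = 637; but 637 is not a perfect cube, contradiction. A monic cubic over Q with no rational root is irreducible (any nontrivial factorization would include a linear factor). Hence x^3 - 637 is the minimal polynomial of α, and in particular [Q(α):Q] = 3.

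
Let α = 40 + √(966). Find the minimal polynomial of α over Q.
m_α(x) = x^2 - 80x + 634

From α - 40 = √(966), squaring gives (α - 40)^2 = 966, i.e. α^2 - 80α + 1600 = 966, so α^2 - 80α + 634 = 0. The discriminant of x^2 - 80x + 634 is (-80)^2 - 4·(634) = 6400 - 2536 = 3864, and 4·(966) is not a perfect square in Q since 966 is squarefree and ≠ 1. Hence x^2 - 80x + 634 is irreducible over Q and is the minimal polynomial of α.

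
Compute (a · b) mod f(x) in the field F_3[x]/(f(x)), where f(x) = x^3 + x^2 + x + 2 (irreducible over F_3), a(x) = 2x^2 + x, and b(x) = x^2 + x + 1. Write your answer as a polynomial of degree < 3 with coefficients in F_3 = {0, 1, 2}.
a · b ≡ 2x + 1 (mod f(x))

Multiply in F_3[x]: a(x)·b(x) = (2x^2 + x)·(x^2 + x + 1) = 2x^4 + x. This has degree ≥ 3, so divide by f(x) over F_3: 2x^4 + x = (2x + 1)·(x^3 + x^2 + x + 2) + (2x + 1). Hence a·b ≡ 2x + 1 (mod f). (F_3[x]/(f) is a field with 3^3 = 27 elements since f is irreducible of degree 3.)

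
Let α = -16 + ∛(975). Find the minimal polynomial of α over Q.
m_α(x) = x^3 + 48x^2 + 768x + 3121

Set β = α + 16 = ∛(975), so β^3 = 975. Then (α + 16)^3 - 975 = 0, i.e. α is a root of g(x) = (x + 16)^3 - 975 = x^3 + 48x^2 + 768x + 3121. Since g(x) = h(x + 16) where h(x) = x^3 - 975, and h is irreducible over Q (because 975 is not a perfect cube, so h has no rational root, and a monic cubic with no rational root is irreducible), g is also irreducible (irreducibility is preserved under the substitution x → x + 16). Hence m_α(x) = x^3 + 48x^2 + 768x + 3121.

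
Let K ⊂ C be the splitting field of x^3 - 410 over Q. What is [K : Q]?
[K : Q] = 6

The roots of x^3 - 410 are ∛410, ω∛410, ω^2∛410 where ω = e^(2πi/3) is a primitive cube root of unity, so K = Q(∛410, ω). Now [Q(∛410):Q] = 3 (since 410 is not a perfect cube, x^3 - 410 is irreducible) and [Q(ω):Q] = 2. Both 2 and 3 divide [K:Q], and [K:Q] ≤ 3·2 = 6, so [K:Q] = 6. (Equivalently: Q(∛410) ⊂ R but ω ∉ R, so [K : Q(∛410)] = 2.)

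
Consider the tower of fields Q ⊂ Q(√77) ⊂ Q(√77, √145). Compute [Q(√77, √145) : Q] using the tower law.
[Q(√77, √145) : Q] = 4

[Q(√77):Q] = 2 (min poly x^2 - 77, irreducible since 77 is squarefree > 1). For the top step, suppose √145 ∈ Q(√77), say √145 = c + d√77 with c, d ∈ Q. Squaring: 145 = c^2 + 77d^2 + 2cd√77. Since √77 ∉ Q this forces 2cd = 0. If d = 0 then √145 = c ∈ Q, contradicting 145 squarefree > 1. If c = 0 then 145 = 77d^2, so 77·145 = (77d)^2 is a perfect square in Q — but 77·145 = 11165 is not a perfect square (since 77 and 145 are distinct squarefree integers). Contradiction. Hence √145 ∉ Q(√77), so x^2 - 145 stays irreducible over Q(√77) and [Q(√77, √145) : Q(√77)] = 2. By the tower law, [Q(√77, √145) : Q] = 2 · 2 = 4.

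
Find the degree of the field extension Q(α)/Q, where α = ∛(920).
[Q(α):Q] = 3

The minimal polynomial of α is x^3 - 920, irreducible over Q since 920 is not a perfect cube (so x^3 - 920 has no rational root). Hence [Q(α):Q] = deg(m_α) = 3.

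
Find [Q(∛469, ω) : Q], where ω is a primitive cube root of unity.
[Q(∛469, ω) : Q] = 6

[Q(∛469):Q] = 3 (min poly x^3 - 469, irreducible since 469 is not a perfect cube). [Q(ω):Q] = 2 (min poly x^2 + x + 1). Since Q(∛469) ⊂ R and ω ∉ R, we have ω ∉ Q(∛469), so x^2 + x + 1 remains irreducible over Q(∛469) and [Q(∛469, ω) : Q(∛469)] = 2. By the tower law, [Q(∛469, ω) : Q] = 3 · 2 = 6. (In fact Q(∛469, ω) is the splitting field of x^3 - 469 over Q.)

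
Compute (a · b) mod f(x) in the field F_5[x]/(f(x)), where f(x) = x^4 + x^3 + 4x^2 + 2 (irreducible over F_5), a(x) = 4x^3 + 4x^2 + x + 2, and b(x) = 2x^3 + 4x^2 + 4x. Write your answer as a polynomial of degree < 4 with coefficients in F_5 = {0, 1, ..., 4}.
a · b ≡ 4x^3 + 2x^2 + x + 3 (mod f(x))

Multiply in F_5[x]: a(x)·b(x) = (4x^3 + 4x^2 + x + 2)·(2x^3 + 4x^2 + 4x) = 3x^6 + 4x^5 + 4x^4 + 4x^3 + 2x^2 + 3x. This has degree ≥ 4, so divide by f(x) over F_5: 3x^6 + 4x^5 + 4x^4 + 4x^3 + 2x^2 + 3x = (3x^2 + x + 1)·(x^4 + x^3 + 4x^2 + 2) + (4x^3 + 2x^2 + x + 3). Hence a·b ≡ 4x^3 + 2x^2 + x + 3 (mod f). (F_5[x]/(f) is a field with 5^4 = 625 elements since f is irreducible of degree 4.)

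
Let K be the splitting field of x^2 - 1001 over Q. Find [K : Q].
[K : Q] = 2

f(x) = x^2 - 1001 factors as (x - √1001)(x + √1001). The splitting field is K = Q(√1001). Since 1001 is squarefree and > 1, it is not a perfect square, so x^2 - 1001 is irreducible over Q and [Q(√1001) : Q] = 2. Hence [K : Q] = 2.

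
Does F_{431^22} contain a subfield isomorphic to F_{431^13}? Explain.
No: F_{431^13} is not a subfield of F_{431^22}

F_{p^m} embeds in F_{p^n} iff m | n. Here 13 ∤ 22 (since 22 = 1·13 + 9 with remainder 9 ≠ 0), so F_{431^13} is not a subfield of F_{431^22}. Equivalently: if it were, the tower law would give 13 = [F_{431^13}:F_431] dividing [F_{431^22}:F_431] = 22, contradiction.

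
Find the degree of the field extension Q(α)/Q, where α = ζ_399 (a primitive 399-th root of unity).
[Q(α):Q] = 216

The minimal polynomial of ζ_399 over Q is the 399-th cyclotomic polynomial Φ_399(x), which is irreducible over Q and has degree φ(399) = 216. Hence [Q(α):Q] = φ(399) = 216.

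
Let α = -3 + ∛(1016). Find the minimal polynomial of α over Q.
m_α(x) = x^3 + 9x^2 + 27x - 989

Set β = α + 3 = ∛(1016), so β^3 = 1016. Then (α + 3)^3 - 1016 = 0, i.e. α is a root of g(x) = (x + 3)^3 - 1016 = x^3 + 9x^2 + 27x - 989. Since g(x) = h(x + 3) where h(x) = x^3 - 1016, and h is irreducible over Q (because 1016 is not a perfect cube, so h has no rational root, and a monic cubic with no rational root is irreducible), g is also irreducible (irreducibility is preserved under the substitution x → x + 3). Hence m_α(x) = x^3 + 9x^2 + 27x - 989.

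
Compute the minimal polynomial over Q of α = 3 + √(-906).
m_α(x) = x^2 - 6x + 915

From α - 3 = √(-906), squaring gives (α - 3)^2 = -906, i.e. α^2 - 6α + 9 = -906, so α^2 - 6α + 915 = 0. The discriminant of x^2 - 6x + 915 is (-6)^2 - 4·(915) = 36 - 3660 = -3624, and 4·(-906) is not a perfect square in Q since -906 is squarefree and ≠ 1. Hence x^2 - 6x + 915 is irreducible over Q and is the minimal polynomial of α.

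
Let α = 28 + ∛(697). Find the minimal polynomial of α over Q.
m_α(x) = x^3 - 84x^2 + 2352x - 22649

Set β = α - 28 = ∛(697), so β^3 = 697. Then (α - 28)^3 - 697 = 0, i.e. α is a root of g(x) = (x - 28)^3 - 697 = x^3 - 84x^2 + 2352x - 22649. Since g(x) = h(x - 28) where h(x) = x^3 - 697, and h is irreducible over Q (because 697 is not a perfect cube, so h has no rational root, and a monic cubic with no rational root is irreducible), g is also irreducible (irreducibility is preserved under the substitution x → x - 28). Hence m_α(x) = x^3 - 84x^2 + 2352x - 22649.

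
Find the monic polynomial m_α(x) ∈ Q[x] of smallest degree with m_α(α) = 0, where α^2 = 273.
m_α(x) = x^2 - 273

α satisfies α^2 - 273 = 0, so x^2 - 273 annihilates α. Since d = 273 is squarefree and ≠ 1, it is not a perfect square in Q, so x^2 - 273 has no rational root and is therefore irreducible over Q (a degree-2 polynomial over a field is irreducible iff it has no root). Hence m_α(x) = x^2 - 273.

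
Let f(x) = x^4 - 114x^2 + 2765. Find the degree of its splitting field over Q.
[K : Q] = 4

Solving the quadratic in x^2: x^2 = (114 ± √(114^2 - 4·2765))/2 = (114 ± √1936)/2 = (114 ± 44)/2, giving x^2 = 79 or x^2 = 35. So f(x) = (x^2 - 79)(x^2 - 35) and the roots of f are ±√79, ±√35. Hence the splitting field is K = Q(√79, √35). Since 79 and 35 are distinct squarefree integers > 1, their product 2765 is not a perfect square, so √35 ∉ Q(√79). By the tower law [K:Q] = [Q(√79,√35):Q(√79)] · [Q(√79):Q] = 2 · 2 = 4.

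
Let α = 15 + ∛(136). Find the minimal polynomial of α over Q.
m_α(x) = x^3 - 45x^2 + 675x - 3511

Set β = α - 15 = ∛(136), so β^3 = 136. Then (α - 15)^3 - 136 = 0, i.e. α is a root of g(x) = (x - 15)^3 - 136 = x^3 - 45x^2 + 675x - 3511. Since g(x) = h(x - 15) where h(x) = x^3 - 136, and h is irreducible over Q (because 136 is not a perfect cube, so h has no rational root, and a monic cubic with no rational root is irreducible), g is also irreducible (irreducibility is preserved under the substitution x → x - 15). Hence m_α(x) = x^3 - 45x^2 + 675x - 3511.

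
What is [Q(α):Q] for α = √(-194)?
[Q(α):Q] = 2

[Q(α):Q] equals the degree of the minimal polynomial of α. Here α^2 = -194 and x^2 + 194 is irreducible (d = -194 is squarefree, ≠ 1, hence not a square), so deg(m_α) = 2. Thus [Q(α):Q] = 2.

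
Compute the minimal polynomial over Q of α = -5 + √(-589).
m_α(x) = x^2 + 10x + 614

From α + 5 = √(-589), squaring gives (α + 5)^2 = -589, i.e. α^2 + 10α + 25 = -589, so α^2 + 10α + 614 = 0. The discriminant of x^2 + 10x + 614 is (10)^2 - 4·(614) = 100 - 2456 = -2356, and 4·(-589) is not a perfect square in Q since -589 is squarefree and ≠ 1. Hence x^2 + 10x + 614 is irreducible over Q and is the minimal polynomial of α.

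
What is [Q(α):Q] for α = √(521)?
[Q(α):Q] = 2

[Q(α):Q] equals the degree of the minimal polynomial of α. Here α^2 = 521 and x^2 - 521 is irreducible (d = 521 is squarefree, ≠ 1, hence not a square), so deg(m_α) = 2. Thus [Q(α):Q] = 2.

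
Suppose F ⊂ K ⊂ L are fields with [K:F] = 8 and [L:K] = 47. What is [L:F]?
[L:F] = 376

The tower law says that for any tower of field extensions F ⊂ K ⊂ L with finite degrees, [L:F] = [L:K] · [K:F]. Here this gives [L:F] = 47 · 8 = 376.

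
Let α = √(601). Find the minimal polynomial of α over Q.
m_α(x) = x^2 - 601

α satisfies α^2 - 601 = 0, so x^2 - 601 annihilates α. Since d = 601 is squarefree and ≠ 1, it is not a perfect square in Q, so x^2 - 601 has no rational root and is therefore irreducible over Q (a degree-2 polynomial over a field is irreducible iff it has no root). Hence m_α(x) = x^2 - 601.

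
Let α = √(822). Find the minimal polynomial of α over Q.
m_α(x) = x^2 - 822

α satisfies α^2 - 822 = 0, so x^2 - 822 annihilates α. Since d = 822 is squarefree and ≠ 1, it is not a perfect square in Q, so x^2 - 822 has no rational root and is therefore irreducible over Q (a degree-2 polynomial over a field is irreducible iff it has no root). Hence m_α(x) = x^2 - 822.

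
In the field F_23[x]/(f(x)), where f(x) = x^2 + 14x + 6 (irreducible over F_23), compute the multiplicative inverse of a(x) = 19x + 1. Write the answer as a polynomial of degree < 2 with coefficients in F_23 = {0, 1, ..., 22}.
a(x)^(-1) ≡ 11x + 13 (mod f(x))

Since f is irreducible over F_23, F_23[x]/(f) is a field and a(x) ≠ 0 has an inverse. Apply the extended Euclidean algorithm to f(x) and a(x) in F_23[x]: f(x) = (17x + 18)·a(x) + (11). The last nonzero remainder is the constant 11 = gcd(f, a) in F_23. Back-substituting through the division chain expresses 11 = s(x)·a(x) + t(x)·f(x) with s(x) ≡ 6x + 5 (mod f), so (6x + 5)·a(x) ≡ 11 (mod f). Multiplying by 11^(-1) ≡ 21 in F_23 gives a(x)^(-1) ≡ 21·(6x + 5) ≡ 11x + 13 (mod f). Check: (19x + 1)·(11x + 13) = 2x^2 + 5x + 13 ≡ 1 (mod x^2 + 14x + 6).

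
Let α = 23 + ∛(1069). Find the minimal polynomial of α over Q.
m_α(x) = x^3 - 69x^2 + 1587x - 13236

Set β = α - 23 = ∛(1069), so β^3 = 1069. Then (α - 23)^3 - 1069 = 0, i.e. α is a root of g(x) = (x - 23)^3 - 1069 = x^3 - 69x^2 + 1587x - 13236. Since g(x) = h(x - 23) where h(x) = x^3 - 1069, and h is irreducible over Q (because 1069 is not a perfect cube, so h has no rational root, and a monic cubic with no rational root is irreducible), g is also irreducible (irreducibility is preserved under the substitution x → x - 23). Hence m_α(x) = x^3 - 69x^2 + 1587x - 13236.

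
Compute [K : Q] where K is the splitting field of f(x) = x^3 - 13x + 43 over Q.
[K : Q] = 6

By the rational root test, any rational root of the monic integer polynomial f(x) = x^3 - 13x + 43 must be an integer dividing the constant term 43, i.e. one of ±{1, 43}. Evaluating: f(1) = 31, f(-1) = 55, f(43) = 78991, f(-43) = -78905; none is 0, so f has no rational root and is therefore irreducible over Q (a cubic with no linear factor over a field is irreducible). For an irreducible cubic, the Galois group is A_3 or S_3 according as the discriminant disc(f) = -4a^3 - 27b^2 = -4·(-13)^3 - 27·(43)^2 = -41135 is or is not a square in Q. Here disc(f) = -41135 is not a perfect square in Q, so the Galois group of f over Q is not contained in A_3 and must be all of S_3. The splitting field has degree |S_3| = 6 over Q, so [K : Q] = 6.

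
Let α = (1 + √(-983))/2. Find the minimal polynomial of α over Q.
m_α(x) = x^2 - x + 246

From 2α - 1 = √(-983), squaring gives (2α - 1)^2 = -983, i.e. 4α^2 - 4α + 1 = -983, so α^2 - α + (1 + 983)/4 = 0. Since -983 ≡ 1 (mod 4), (1 + 983)/4 = 246 ∈ Z. The polynomial x^2 - x + 246 has discriminant 1 - 4·(246) = -983, which is not a perfect square in Q (d = -983 is squarefree and ≠ 1), so x^2 - x + 246 is irreducible over Q. It is the minimal polynomial of α.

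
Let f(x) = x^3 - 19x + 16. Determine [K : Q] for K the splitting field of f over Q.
[K : Q] = 6

By the rational root test, any rational root of the monic integer polynomial f(x) = x^3 - 19x + 16 must be an integer dividing the constant term 16, i.e. one of ±{1, 2, 4, 8, 16}. Evaluating: f(1) = -2, f(-1) = 34, f(2) = -14, f(-2) = 46, f(4) = 4, f(-4) = 28, f(8) = 376, f(-8) = -344, f(16) = 3808, f(-16) = -3776; none is 0, so f has no rational root and is therefore irreducible over Q (a cubic with no linear factor over a field is irreducible). For an irreducible cubic, the Galois group is A_3 or S_3 according as the discriminant disc(f) = -4a^3 - 27b^2 = -4·(-19)^3 - 27·(16)^2 = 20524 is or is not a square in Q. Here disc(f) = 20524 is not a perfect square in Q, so the Galois group of f over Q is not contained in A_3 and must be all of S_3. The splitting field has degree |S_3| = 6 over Q, so [K : Q] = 6.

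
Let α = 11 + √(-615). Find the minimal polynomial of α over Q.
m_α(x) = x^2 - 22x + 736

From α - 11 = √(-615), squaring gives (α - 11)^2 = -615, i.e. α^2 - 22α + 121 = -615, so α^2 - 22α + 736 = 0. The discriminant of x^2 - 22x + 736 is (-22)^2 - 4·(736) = 484 - 2944 = -2460, and 4·(-615) is not a perfect square in Q since -615 is squarefree and ≠ 1. Hence x^2 - 22x + 736 is irreducible over Q and is the minimal polynomial of α.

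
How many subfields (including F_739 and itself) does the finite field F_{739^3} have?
F_{739^3} has 2 subfields

The subfields of F_{p^n} are exactly the fields F_{p^d} for d | n (each is the fixed field of the unique index-d subgroup of Gal(F_{p^n}/F_p) ≅ Z/nZ). The divisors of n = 3 are {1, 3}, giving 2 subfields: F_{739^1}, F_{739^3}.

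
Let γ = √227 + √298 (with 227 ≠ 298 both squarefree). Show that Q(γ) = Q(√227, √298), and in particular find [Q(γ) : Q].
[Q(γ) : Q] = 4 (equivalently, Q(γ) = Q(√227, √298))

Obviously Q(γ) ⊆ Q(√227, √298), and [Q(√227, √298):Q] = 4 (since 227, 298 are distinct squarefree integers > 1 with 67646 not a perfect square). To show equality we compute the minimal polynomial of γ. From γ = √227 + √298: γ^2 = 227 + 2√(67646) + 298 = 525 + 2√(67646), so γ^2 - 525 = 2√(67646); squaring, (γ^2 - 525)^2 = 4·67646, i.e. γ^4 - 1050γ^2 + 275625 - 270584 = 0, i.e. γ^4 - 1050γ^2 + 5041 = 0. So γ is a root of x^4 - 1050x^2 + 5041. This polynomial is irreducible over Q: it has no rational root (each ±√227 ± √298 is irrational), and any factorization into two quadratics over Q would force √(67646) ∈ Q (pairing opposite roots) or √227, √298 ∈ Q (other pairings), all impossible. Hence [Q(γ):Q] = 4 = [Q(√227, √298):Q], so Q(γ) = Q(√227, √298).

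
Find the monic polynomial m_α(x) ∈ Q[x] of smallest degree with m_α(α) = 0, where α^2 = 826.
m_α(x) = x^2 - 826

α satisfies α^2 - 826 = 0, so x^2 - 826 annihilates α. Since d = 826 is squarefree and ≠ 1, it is not a perfect square in Q, so x^2 - 826 has no rational root and is therefore irreducible over Q (a degree-2 polynomial over a field is irreducible iff it has no root). Hence m_α(x) = x^2 - 826.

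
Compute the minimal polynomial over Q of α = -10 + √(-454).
m_α(x) = x^2 + 20x + 554

From α + 10 = √(-454), squaring gives (α + 10)^2 = -454, i.e. α^2 + 20α + 100 = -454, so α^2 + 20α + 554 = 0. The discriminant of x^2 + 20x + 554 is (20)^2 - 4·(554) = 400 - 2216 = -1816, and 4·(-454) is not a perfect square in Q since -454 is squarefree and ≠ 1. Hence x^2 + 20x + 554 is irreducible over Q and is the minimal polynomial of α.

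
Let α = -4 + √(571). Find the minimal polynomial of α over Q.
m_α(x) = x^2 + 8x - 555

From α + 4 = √(571), squaring gives (α + 4)^2 = 571, i.e. α^2 + 8α + 16 = 571, so α^2 + 8α - 555 = 0. The discriminant of x^2 + 8x - 555 is (8)^2 - 4·(-555) = 64 + 2220 = 2284, and 4·(571) is not a perfect square in Q since 571 is squarefree and ≠ 1. Hence x^2 + 8x - 555 is irreducible over Q and is the minimal polynomial of α.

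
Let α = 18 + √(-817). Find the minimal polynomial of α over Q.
m_α(x) = x^2 - 36x + 1141

From α - 18 = √(-817), squaring gives (α - 18)^2 = -817, i.e. α^2 - 36α + 324 = -817, so α^2 - 36α + 1141 = 0. The discriminant of x^2 - 36x + 1141 is (-36)^2 - 4·(1141) = 1296 - 4564 = -3268, and 4·(-817) is not a perfect square in Q since -817 is squarefree and ≠ 1. Hence x^2 - 36x + 1141 is irreducible over Q and is the minimal polynomial of α.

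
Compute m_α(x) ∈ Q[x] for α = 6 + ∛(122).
m_α(x) = x^3 - 18x^2 + 108x - 338

Set β = α - 6 = ∛(122), so β^3 = 122. Then (α - 6)^3 - 122 = 0, i.e. α is a root of g(x) = (x - 6)^3 - 122 = x^3 - 18x^2 + 108x - 338. Since g(x) = h(x - 6) where h(x) = x^3 - 122, and h is irreducible over Q (because 122 is not a perfect cube, so h has no rational root, and a monic cubic with no rational root is irreducible), g is also irreducible (irreducibility is preserved under the substitution x → x - 6). Hence m_α(x) = x^3 - 18x^2 + 108x - 338.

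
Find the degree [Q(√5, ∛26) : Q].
[Q(√5, ∛26) : Q] = 6

Let L = Q(√5, ∛26). Since Q(√5) ⊂ L and [Q(√5):Q] = 2, the tower law gives 2 | [L:Q]. Likewise Q(∛26) ⊂ L with [Q(∛26):Q] = 3 (because 26 is not a perfect cube), so 3 | [L:Q]. As gcd(2,3) = 1, [L:Q] is divisible by 6. Conversely L is generated over Q by √5 and ∛26, so [L:Q] ≤ 2·3 = 6. Therefore [Q(√5, ∛26) : Q] = 6.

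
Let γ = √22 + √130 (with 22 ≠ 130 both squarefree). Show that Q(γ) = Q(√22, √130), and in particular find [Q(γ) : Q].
[Q(γ) : Q] = 4 (equivalently, Q(γ) = Q(√22, √130))

Obviously Q(γ) ⊆ Q(√22, √130), and [Q(√22, √130):Q] = 4 (since 22, 130 are distinct squarefree integers > 1 with 2860 not a perfect square). To show equality we compute the minimal polynomial of γ. From γ = √22 + √130: γ^2 = 22 + 2√(2860) + 130 = 152 + 2√(2860), so γ^2 - 152 = 2√(2860); squaring, (γ^2 - 152)^2 = 4·2860, i.e. γ^4 - 304γ^2 + 23104 - 11440 = 0, i.e. γ^4 - 304γ^2 + 11664 = 0. So γ is a root of x^4 - 304x^2 + 11664. This polynomial is irreducible over Q: it has no rational root (each ±√22 ± √130 is irrational), and any factorization into two quadratics over Q would force √(2860) ∈ Q (pairing opposite roots) or √22, √130 ∈ Q (other pairings), all impossible. Hence [Q(γ):Q] = 4 = [Q(√22, √130):Q], so Q(γ) = Q(√22, √130).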